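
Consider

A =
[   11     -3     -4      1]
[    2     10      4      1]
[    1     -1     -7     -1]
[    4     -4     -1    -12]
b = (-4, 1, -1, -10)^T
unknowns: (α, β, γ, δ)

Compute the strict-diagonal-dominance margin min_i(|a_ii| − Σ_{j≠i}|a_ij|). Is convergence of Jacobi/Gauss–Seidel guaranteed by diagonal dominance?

3

row 1: |11| − (3+4+1) = 3
row 2: |10| − (2+4+1) = 3
row 3: |-7| − (1+1+1) = 4
row 4: |-12| − (4+4+1) = 3
minimum over rows = 3 → strictly diagonally dominant (convergence guaranteed)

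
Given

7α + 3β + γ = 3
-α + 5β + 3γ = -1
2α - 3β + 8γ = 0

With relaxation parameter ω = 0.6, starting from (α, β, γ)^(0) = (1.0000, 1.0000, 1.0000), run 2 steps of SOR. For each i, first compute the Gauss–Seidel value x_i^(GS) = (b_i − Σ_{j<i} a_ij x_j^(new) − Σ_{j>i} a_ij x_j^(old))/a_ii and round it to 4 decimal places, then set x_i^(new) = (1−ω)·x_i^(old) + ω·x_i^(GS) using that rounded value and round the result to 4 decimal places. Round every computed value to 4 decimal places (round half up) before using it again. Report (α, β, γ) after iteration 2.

(0.3643, -0.2168, 0.0339)

Iteration 1:
  α: GS value = (3 - (3)·1.0000 - (1)·1.0000) / (7) = -0.1429;  α ← (1−ω)·1.0000 + ω·-0.1429 = 0.3143
  β: GS value = (-1 - (-1)·0.3143 - (3)·1.0000) / (5) = -0.7371;  β ← (1−ω)·1.0000 + ω·-0.7371 = -0.0423
  γ: GS value = (0 - (2)·0.3143 - (-3)·-0.0423) / (8) = -0.0944;  γ ← (1−ω)·1.0000 + ω·-0.0944 = 0.3434
Iteration 2:
  α: GS value = (3 - (3)·-0.0423 - (1)·0.3434) / (7) = 0.3976;  α ← (1−ω)·0.3143 + ω·0.3976 = 0.3643
  β: GS value = (-1 - (-1)·0.3643 - (3)·0.3434) / (5) = -0.3332;  β ← (1−ω)·-0.0423 + ω·-0.3332 = -0.2168
  γ: GS value = (0 - (2)·0.3643 - (-3)·-0.2168) / (8) = -0.1724;  γ ← (1−ω)·0.3434 + ω·-0.1724 = 0.0339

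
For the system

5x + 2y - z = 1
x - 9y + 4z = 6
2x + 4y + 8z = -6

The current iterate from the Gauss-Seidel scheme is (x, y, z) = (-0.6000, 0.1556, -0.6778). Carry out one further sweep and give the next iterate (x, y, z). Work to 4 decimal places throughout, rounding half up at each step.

One sweep:
  x = (1 - (2)·0.1556 - (-1)·-0.6778) / (5) = 0.0022
  y = (6 - (1)·0.0022 - (4)·-0.6778) / (-9) = -0.9677
  z = (-6 - (2)·0.0022 - (4)·-0.9677) / (8) = -0.2667

(0.0022, -0.9677, -0.2667)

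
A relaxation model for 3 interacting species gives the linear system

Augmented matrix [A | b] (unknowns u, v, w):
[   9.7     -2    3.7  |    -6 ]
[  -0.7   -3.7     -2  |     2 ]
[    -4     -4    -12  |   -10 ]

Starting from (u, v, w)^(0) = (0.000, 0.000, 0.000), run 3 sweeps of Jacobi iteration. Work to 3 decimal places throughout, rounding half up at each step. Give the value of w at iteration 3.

1.474

Iteration 1:
  u = (-6 - (-2)·0.000 - (3.7)·0.000) / (9.7) = -0.619
  v = (2 - (-0.7)·0.000 - (-2)·0.000) / (-3.7) = -0.541
  w = (-10 - (-4)·0.000 - (-4)·0.000) / (-12) = 0.833
Iteration 2:
  u = (-6 - (-2)·-0.541 - (3.7)·0.833) / (9.7) = -1.048
  v = (2 - (-0.7)·-0.619 - (-2)·0.833) / (-3.7) = -0.874
  w = (-10 - (-4)·-0.619 - (-4)·-0.541) / (-12) = 1.220
Iteration 3:
  u = (-6 - (-2)·-0.874 - (3.7)·1.220) / (9.7) = -1.264
  v = (2 - (-0.7)·-1.048 - (-2)·1.220) / (-3.7) = -1.002
  w = (-10 - (-4)·-1.048 - (-4)·-0.874) / (-12) = 1.474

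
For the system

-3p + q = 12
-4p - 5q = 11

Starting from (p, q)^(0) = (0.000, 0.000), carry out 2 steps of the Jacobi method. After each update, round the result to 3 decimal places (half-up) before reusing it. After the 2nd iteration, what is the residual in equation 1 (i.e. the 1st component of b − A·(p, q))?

-3.199

Iteration 1:
  p = (12 - (1)·0.000) / (-3) = -4.000
  q = (11 - (-4)·0.000) / (-5) = -2.200
Iteration 2:
  p = (12 - (1)·-2.200) / (-3) = -4.733
  q = (11 - (-4)·-4.000) / (-5) = 1.000
Residual b − A·x = (-3.199, -2.932)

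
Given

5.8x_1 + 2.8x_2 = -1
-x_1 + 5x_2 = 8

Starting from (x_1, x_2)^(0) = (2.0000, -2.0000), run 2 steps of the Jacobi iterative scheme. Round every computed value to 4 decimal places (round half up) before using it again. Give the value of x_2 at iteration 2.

Iteration 1:
  x_1 = (-1 - (2.8)·-2.0000) / (5.8) = 0.7931
  x_2 = (8 - (-1)·2.0000) / (5) = 2.0000
Iteration 2:
  x_1 = (-1 - (2.8)·2.0000) / (5.8) = -1.1379
  x_2 = (8 - (-1)·0.7931) / (5) = 1.7586

1.7586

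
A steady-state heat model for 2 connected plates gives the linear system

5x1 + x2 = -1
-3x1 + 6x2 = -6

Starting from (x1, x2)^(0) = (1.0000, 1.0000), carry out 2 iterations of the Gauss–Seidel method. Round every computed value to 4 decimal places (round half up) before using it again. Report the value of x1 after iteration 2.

0.0400

Iteration 1:
  x1 = (-1 - (1)·1.0000) / (5) = -0.4000
  x2 = (-6 - (-3)·-0.4000) / (6) = -1.2000
Iteration 2:
  x1 = (-1 - (1)·-1.2000) / (5) = 0.0400
  x2 = (-6 - (-3)·0.0400) / (6) = -0.9800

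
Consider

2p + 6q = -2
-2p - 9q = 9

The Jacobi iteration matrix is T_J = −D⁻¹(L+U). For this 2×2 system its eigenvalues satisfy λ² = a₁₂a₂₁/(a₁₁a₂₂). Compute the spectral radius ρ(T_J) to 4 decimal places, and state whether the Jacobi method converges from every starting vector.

0.8165

a₁₂a₂₁/(a₁₁a₂₂) = (6)·(-2) / ((2)·(-9)) = 0.666667
ρ = √|0.666667| = √0.666667 = 0.8165
ρ < 1, so Jacobi converges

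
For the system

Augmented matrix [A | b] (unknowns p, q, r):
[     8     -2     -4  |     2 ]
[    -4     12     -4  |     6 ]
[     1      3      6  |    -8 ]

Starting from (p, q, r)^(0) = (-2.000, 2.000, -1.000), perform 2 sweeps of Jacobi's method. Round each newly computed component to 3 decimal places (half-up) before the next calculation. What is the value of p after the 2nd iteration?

-0.875

Iteration 1:
  p = (2 - (-2)·2.000 - (-4)·-1.000) / (8) = 0.250
  q = (6 - (-4)·-2.000 - (-4)·-1.000) / (12) = -0.500
  r = (-8 - (1)·-2.000 - (3)·2.000) / (6) = -2.000
Iteration 2:
  p = (2 - (-2)·-0.500 - (-4)·-2.000) / (8) = -0.875
  q = (6 - (-4)·0.250 - (-4)·-2.000) / (12) = -0.083
  r = (-8 - (1)·0.250 - (3)·-0.500) / (6) = -1.125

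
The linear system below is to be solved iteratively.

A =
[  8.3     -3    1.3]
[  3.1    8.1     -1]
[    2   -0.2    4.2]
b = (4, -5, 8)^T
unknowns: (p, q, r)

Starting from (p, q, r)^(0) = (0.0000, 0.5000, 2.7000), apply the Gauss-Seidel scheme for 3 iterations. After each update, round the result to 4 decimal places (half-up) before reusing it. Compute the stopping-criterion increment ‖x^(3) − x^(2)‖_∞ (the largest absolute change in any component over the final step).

0.0301

Iteration 1:
  p = (4 - (-3)·0.5000 - (1.3)·2.7000) / (8.3) = 0.2398
  q = (-5 - (3.1)·0.2398 - (-1)·2.7000) / (8.1) = -0.3757
  r = (8 - (2)·0.2398 - (-0.2)·-0.3757) / (4.2) = 1.7727
Iteration 2:
  p = (4 - (-3)·-0.3757 - (1.3)·1.7727) / (8.3) = 0.0685
  q = (-5 - (3.1)·0.0685 - (-1)·1.7727) / (8.1) = -0.4246
  r = (8 - (2)·0.0685 - (-0.2)·-0.4246) / (4.2) = 1.8519
Iteration 3:
  p = (4 - (-3)·-0.4246 - (1.3)·1.8519) / (8.3) = 0.0384
  q = (-5 - (3.1)·0.0384 - (-1)·1.8519) / (8.1) = -0.4034
  r = (8 - (2)·0.0384 - (-0.2)·-0.4034) / (4.2) = 1.8673
Change: (-0.0301, 0.0212, 0.0154) → max |·| = 0.0301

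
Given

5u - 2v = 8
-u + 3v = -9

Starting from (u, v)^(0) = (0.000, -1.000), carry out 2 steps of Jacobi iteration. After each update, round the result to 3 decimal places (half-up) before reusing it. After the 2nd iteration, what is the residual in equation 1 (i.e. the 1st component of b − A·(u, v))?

0.800

Iteration 1:
  u = (8 - (-2)·-1.000) / (5) = 1.200
  v = (-9 - (-1)·0.000) / (3) = -3.000
Iteration 2:
  u = (8 - (-2)·-3.000) / (5) = 0.400
  v = (-9 - (-1)·1.200) / (3) = -2.600
Residual b − A·x = (0.800, -0.800)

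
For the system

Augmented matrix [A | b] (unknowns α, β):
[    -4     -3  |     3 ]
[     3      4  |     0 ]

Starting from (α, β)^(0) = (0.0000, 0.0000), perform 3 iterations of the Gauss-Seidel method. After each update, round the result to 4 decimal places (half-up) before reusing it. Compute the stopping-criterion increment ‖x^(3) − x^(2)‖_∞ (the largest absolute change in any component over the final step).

Iteration 1:
  α = (3 - (-3)·0.0000) / (-4) = -0.7500
  β = (0 - (3)·-0.7500) / (4) = 0.5625
Iteration 2:
  α = (3 - (-3)·0.5625) / (-4) = -1.1719
  β = (0 - (3)·-1.1719) / (4) = 0.8789
Iteration 3:
  α = (3 - (-3)·0.8789) / (-4) = -1.4092
  β = (0 - (3)·-1.4092) / (4) = 1.0569
Change: (-0.2373, 0.1780) → max |·| = 0.2373

0.2373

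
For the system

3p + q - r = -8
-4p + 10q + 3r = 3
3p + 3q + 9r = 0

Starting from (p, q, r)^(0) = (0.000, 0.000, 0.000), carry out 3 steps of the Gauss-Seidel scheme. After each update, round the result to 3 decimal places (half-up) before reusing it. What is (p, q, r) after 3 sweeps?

Iteration 1:
  p = (-8 - (1)·0.000 - (-1)·0.000) / (3) = -2.667
  q = (3 - (-4)·-2.667 - (3)·0.000) / (10) = -0.767
  r = (0 - (3)·-2.667 - (3)·-0.767) / (9) = 1.145
Iteration 2:
  p = (-8 - (1)·-0.767 - (-1)·1.145) / (3) = -2.029
  q = (3 - (-4)·-2.029 - (3)·1.145) / (10) = -0.855
  r = (0 - (3)·-2.029 - (3)·-0.855) / (9) = 0.961
Iteration 3:
  p = (-8 - (1)·-0.855 - (-1)·0.961) / (3) = -2.061
  q = (3 - (-4)·-2.061 - (3)·0.961) / (10) = -0.813
  r = (0 - (3)·-2.061 - (3)·-0.813) / (9) = 0.958

(-2.061, -0.813, 0.958)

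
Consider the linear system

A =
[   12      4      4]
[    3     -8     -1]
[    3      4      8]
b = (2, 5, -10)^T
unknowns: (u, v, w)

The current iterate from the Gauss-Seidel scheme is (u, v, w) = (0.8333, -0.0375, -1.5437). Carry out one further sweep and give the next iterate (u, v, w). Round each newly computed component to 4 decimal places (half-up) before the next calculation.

One sweep:
  u = (2 - (4)·-0.0375 - (4)·-1.5437) / (12) = 0.6937
  v = (5 - (3)·0.6937 - (-1)·-1.5437) / (-8) = -0.1719
  w = (-10 - (3)·0.6937 - (4)·-0.1719) / (8) = -1.4242

(0.6937, -0.1719, -1.4242)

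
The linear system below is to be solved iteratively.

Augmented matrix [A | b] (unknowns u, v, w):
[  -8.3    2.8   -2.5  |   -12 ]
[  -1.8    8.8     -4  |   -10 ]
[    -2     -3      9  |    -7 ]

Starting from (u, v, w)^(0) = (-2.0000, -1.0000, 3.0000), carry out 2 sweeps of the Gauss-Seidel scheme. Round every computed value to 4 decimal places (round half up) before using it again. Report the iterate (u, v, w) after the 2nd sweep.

Iteration 1:
  u = (-12 - (2.8)·-1.0000 - (-2.5)·3.0000) / (-8.3) = 0.2048
  v = (-10 - (-1.8)·0.2048 - (-4)·3.0000) / (8.8) = 0.2692
  w = (-7 - (-2)·0.2048 - (-3)·0.2692) / (9) = -0.6425
Iteration 2:
  u = (-12 - (2.8)·0.2692 - (-2.5)·-0.6425) / (-8.3) = 1.7301
  v = (-10 - (-1.8)·1.7301 - (-4)·-0.6425) / (8.8) = -1.0745
  w = (-7 - (-2)·1.7301 - (-3)·-1.0745) / (9) = -0.7515

(1.7301, -1.0745, -0.7515)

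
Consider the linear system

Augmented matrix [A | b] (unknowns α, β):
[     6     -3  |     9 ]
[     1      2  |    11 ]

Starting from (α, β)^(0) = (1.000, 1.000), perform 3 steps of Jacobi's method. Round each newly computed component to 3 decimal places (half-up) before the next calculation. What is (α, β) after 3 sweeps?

Iteration 1:
  α = (9 - (-3)·1.000) / (6) = 2.000
  β = (11 - (1)·1.000) / (2) = 5.000
Iteration 2:
  α = (9 - (-3)·5.000) / (6) = 4.000
  β = (11 - (1)·2.000) / (2) = 4.500
Iteration 3:
  α = (9 - (-3)·4.500) / (6) = 3.750
  β = (11 - (1)·4.000) / (2) = 3.500

(3.750, 3.500)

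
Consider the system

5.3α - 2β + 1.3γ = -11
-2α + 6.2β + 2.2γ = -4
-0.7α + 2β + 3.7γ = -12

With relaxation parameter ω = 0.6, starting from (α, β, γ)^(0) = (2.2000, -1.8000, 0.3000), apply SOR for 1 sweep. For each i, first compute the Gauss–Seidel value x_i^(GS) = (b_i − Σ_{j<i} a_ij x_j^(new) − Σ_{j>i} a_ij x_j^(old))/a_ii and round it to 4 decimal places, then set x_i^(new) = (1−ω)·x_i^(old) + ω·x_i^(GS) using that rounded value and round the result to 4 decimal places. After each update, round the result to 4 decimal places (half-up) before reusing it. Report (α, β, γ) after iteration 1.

(-0.8170, -1.3291, -1.4876)

Iteration 1:
  α: GS value = (-11 - (-2)·-1.8000 - (1.3)·0.3000) / (5.3) = -2.8283;  α ← (1−ω)·2.2000 + ω·-2.8283 = -0.8170
  β: GS value = (-4 - (-2)·-0.8170 - (2.2)·0.3000) / (6.2) = -1.0152;  β ← (1−ω)·-1.8000 + ω·-1.0152 = -1.3291
  γ: GS value = (-12 - (-0.7)·-0.8170 - (2)·-1.3291) / (3.7) = -2.6794;  γ ← (1−ω)·0.3000 + ω·-2.6794 = -1.4876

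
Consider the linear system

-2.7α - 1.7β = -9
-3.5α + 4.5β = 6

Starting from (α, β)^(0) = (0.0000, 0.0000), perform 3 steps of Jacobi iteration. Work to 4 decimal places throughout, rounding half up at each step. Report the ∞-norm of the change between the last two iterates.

1.6323

Iteration 1:
  α = (-9 - (-1.7)·0.0000) / (-2.7) = 3.3333
  β = (6 - (-3.5)·0.0000) / (4.5) = 1.3333
Iteration 2:
  α = (-9 - (-1.7)·1.3333) / (-2.7) = 2.4938
  β = (6 - (-3.5)·3.3333) / (4.5) = 3.9259
Iteration 3:
  α = (-9 - (-1.7)·3.9259) / (-2.7) = 0.8615
  β = (6 - (-3.5)·2.4938) / (4.5) = 3.2730
Change: (-1.6323, -0.6529) → max |·| = 1.6323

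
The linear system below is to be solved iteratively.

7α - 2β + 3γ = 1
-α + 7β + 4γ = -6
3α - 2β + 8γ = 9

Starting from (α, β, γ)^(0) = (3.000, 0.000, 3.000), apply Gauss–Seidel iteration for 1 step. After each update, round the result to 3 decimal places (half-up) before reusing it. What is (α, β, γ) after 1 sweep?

(-1.143, -2.735, 0.870)

Iteration 1:
  α = (1 - (-2)·0.000 - (3)·3.000) / (7) = -1.143
  β = (-6 - (-1)·-1.143 - (4)·3.000) / (7) = -2.735
  γ = (9 - (3)·-1.143 - (-2)·-2.735) / (8) = 0.870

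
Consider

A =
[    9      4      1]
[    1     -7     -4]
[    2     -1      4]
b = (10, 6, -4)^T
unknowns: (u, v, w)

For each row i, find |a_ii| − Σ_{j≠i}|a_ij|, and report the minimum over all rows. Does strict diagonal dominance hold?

row 1: |9| − (4+1) = 4
row 2: |-7| − (1+4) = 2
row 3: |4| − (2+1) = 1
minimum over rows = 1 → strictly diagonally dominant (convergence guaranteed)

1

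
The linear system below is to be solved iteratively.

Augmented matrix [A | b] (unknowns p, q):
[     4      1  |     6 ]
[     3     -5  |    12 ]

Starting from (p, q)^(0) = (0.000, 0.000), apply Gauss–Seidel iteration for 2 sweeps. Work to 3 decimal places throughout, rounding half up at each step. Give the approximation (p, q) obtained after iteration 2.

Iteration 1:
  p = (6 - (1)·0.000) / (4) = 1.500
  q = (12 - (3)·1.500) / (-5) = -1.500
Iteration 2:
  p = (6 - (1)·-1.500) / (4) = 1.875
  q = (12 - (3)·1.875) / (-5) = -1.275

(1.875, -1.275)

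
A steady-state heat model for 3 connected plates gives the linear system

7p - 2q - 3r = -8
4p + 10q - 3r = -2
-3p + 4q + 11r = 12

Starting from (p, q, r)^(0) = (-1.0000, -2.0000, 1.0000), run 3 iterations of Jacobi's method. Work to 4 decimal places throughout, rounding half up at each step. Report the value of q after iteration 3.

0.1026

Iteration 1:
  p = (-8 - (-2)·-2.0000 - (-3)·1.0000) / (7) = -1.2857
  q = (-2 - (4)·-1.0000 - (-3)·1.0000) / (10) = 0.5000
  r = (12 - (-3)·-1.0000 - (4)·-2.0000) / (11) = 1.5455
Iteration 2:
  p = (-8 - (-2)·0.5000 - (-3)·1.5455) / (7) = -0.3376
  q = (-2 - (4)·-1.2857 - (-3)·1.5455) / (10) = 0.7779
  r = (12 - (-3)·-1.2857 - (4)·0.5000) / (11) = 0.5584
Iteration 3:
  p = (-8 - (-2)·0.7779 - (-3)·0.5584) / (7) = -0.6813
  q = (-2 - (4)·-0.3376 - (-3)·0.5584) / (10) = 0.1026
  r = (12 - (-3)·-0.3376 - (4)·0.7779) / (11) = 0.7160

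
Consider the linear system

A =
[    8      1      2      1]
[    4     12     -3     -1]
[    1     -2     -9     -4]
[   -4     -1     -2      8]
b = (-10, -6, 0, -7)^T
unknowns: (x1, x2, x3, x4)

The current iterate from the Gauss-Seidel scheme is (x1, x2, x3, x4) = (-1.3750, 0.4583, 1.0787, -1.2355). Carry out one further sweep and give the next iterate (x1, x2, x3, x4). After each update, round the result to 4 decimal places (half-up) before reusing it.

One sweep:
  x1 = (-10 - (1)·0.4583 - (2)·1.0787 - (1)·-1.2355) / (8) = -1.4225
  x2 = (-6 - (4)·-1.4225 - (-3)·1.0787 - (-1)·-1.2355) / (12) = 0.1409
  x3 = (0 - (1)·-1.4225 - (-2)·0.1409 - (-4)·-1.2355) / (-9) = 0.3597
  x4 = (-7 - (-4)·-1.4225 - (-1)·0.1409 - (-2)·0.3597) / (8) = -1.4787

(-1.4225, 0.1409, 0.3597, -1.4787)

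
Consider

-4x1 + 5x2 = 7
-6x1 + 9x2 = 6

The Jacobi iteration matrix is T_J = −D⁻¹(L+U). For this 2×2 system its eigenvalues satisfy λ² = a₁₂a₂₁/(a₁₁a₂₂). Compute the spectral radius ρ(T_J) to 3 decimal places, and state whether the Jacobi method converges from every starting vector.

a₁₂a₂₁/(a₁₁a₂₂) = (5)·(-6) / ((-4)·(9)) = 0.833333
ρ = √|0.833333| = √0.833333 = 0.913
ρ < 1, so Jacobi converges

0.913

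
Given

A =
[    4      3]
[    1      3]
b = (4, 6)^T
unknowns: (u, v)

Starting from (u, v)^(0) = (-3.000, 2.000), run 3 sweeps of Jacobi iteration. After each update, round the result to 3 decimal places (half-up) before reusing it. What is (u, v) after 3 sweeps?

(-0.625, 2.417)

Iteration 1:
  u = (4 - (3)·2.000) / (4) = -0.500
  v = (6 - (1)·-3.000) / (3) = 3.000
Iteration 2:
  u = (4 - (3)·3.000) / (4) = -1.250
  v = (6 - (1)·-0.500) / (3) = 2.167
Iteration 3:
  u = (4 - (3)·2.167) / (4) = -0.625
  v = (6 - (1)·-1.250) / (3) = 2.417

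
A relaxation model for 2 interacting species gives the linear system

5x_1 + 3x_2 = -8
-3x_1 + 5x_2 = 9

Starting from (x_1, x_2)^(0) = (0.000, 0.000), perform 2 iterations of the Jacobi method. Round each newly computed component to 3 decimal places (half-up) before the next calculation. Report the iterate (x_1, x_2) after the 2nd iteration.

(-2.680, 0.840)

Iteration 1:
  x_1 = (-8 - (3)·0.000) / (5) = -1.600
  x_2 = (9 - (-3)·0.000) / (5) = 1.800
Iteration 2:
  x_1 = (-8 - (3)·1.800) / (5) = -2.680
  x_2 = (9 - (-3)·-1.600) / (5) = 0.840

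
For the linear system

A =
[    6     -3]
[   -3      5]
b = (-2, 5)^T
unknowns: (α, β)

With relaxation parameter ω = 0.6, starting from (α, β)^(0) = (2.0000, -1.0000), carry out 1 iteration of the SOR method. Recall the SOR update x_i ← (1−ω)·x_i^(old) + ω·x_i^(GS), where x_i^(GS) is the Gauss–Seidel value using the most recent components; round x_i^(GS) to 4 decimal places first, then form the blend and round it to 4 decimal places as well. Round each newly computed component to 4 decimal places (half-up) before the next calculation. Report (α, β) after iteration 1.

(0.3000, 0.3080)

Iteration 1:
  α: GS value = (-2 - (-3)·-1.0000) / (6) = -0.8333;  α ← (1−ω)·2.0000 + ω·-0.8333 = 0.3000
  β: GS value = (5 - (-3)·0.3000) / (5) = 1.1800;  β ← (1−ω)·-1.0000 + ω·1.1800 = 0.3080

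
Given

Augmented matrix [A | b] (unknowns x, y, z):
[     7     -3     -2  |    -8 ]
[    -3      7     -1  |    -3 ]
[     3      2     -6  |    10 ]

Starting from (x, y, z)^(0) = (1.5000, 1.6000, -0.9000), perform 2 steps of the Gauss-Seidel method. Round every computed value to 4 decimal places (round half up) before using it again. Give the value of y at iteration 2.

Iteration 1:
  x = (-8 - (-3)·1.6000 - (-2)·-0.9000) / (7) = -0.7143
  y = (-3 - (-3)·-0.7143 - (-1)·-0.9000) / (7) = -0.8633
  z = (10 - (3)·-0.7143 - (2)·-0.8633) / (-6) = -2.3116
Iteration 2:
  x = (-8 - (-3)·-0.8633 - (-2)·-2.3116) / (7) = -2.1733
  y = (-3 - (-3)·-2.1733 - (-1)·-2.3116) / (7) = -1.6902
  z = (10 - (3)·-2.1733 - (2)·-1.6902) / (-6) = -3.3167

-1.6902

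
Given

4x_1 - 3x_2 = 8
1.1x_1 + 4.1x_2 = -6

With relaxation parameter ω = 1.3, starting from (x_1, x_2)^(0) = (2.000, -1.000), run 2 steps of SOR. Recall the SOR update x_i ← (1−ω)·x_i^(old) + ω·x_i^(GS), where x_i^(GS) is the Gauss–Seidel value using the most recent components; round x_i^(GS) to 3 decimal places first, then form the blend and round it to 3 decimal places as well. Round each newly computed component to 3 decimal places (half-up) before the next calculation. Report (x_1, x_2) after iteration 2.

(0.383, -1.448)

Iteration 1:
  x_1: GS value = (8 - (-3)·-1.000) / (4) = 1.250;  x_1 ← (1−ω)·2.000 + ω·1.250 = 1.025
  x_2: GS value = (-6 - (1.1)·1.025) / (4.1) = -1.738;  x_2 ← (1−ω)·-1.000 + ω·-1.738 = -1.959
Iteration 2:
  x_1: GS value = (8 - (-3)·-1.959) / (4) = 0.531;  x_1 ← (1−ω)·1.025 + ω·0.531 = 0.383
  x_2: GS value = (-6 - (1.1)·0.383) / (4.1) = -1.566;  x_2 ← (1−ω)·-1.959 + ω·-1.566 = -1.448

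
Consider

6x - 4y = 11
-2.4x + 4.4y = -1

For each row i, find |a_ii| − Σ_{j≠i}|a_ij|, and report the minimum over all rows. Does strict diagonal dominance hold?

2

row 1: |6| − (4) = 2
row 2: |4.4| − (2.4) = 2
minimum over rows = 2 → strictly diagonally dominant (convergence guaranteed)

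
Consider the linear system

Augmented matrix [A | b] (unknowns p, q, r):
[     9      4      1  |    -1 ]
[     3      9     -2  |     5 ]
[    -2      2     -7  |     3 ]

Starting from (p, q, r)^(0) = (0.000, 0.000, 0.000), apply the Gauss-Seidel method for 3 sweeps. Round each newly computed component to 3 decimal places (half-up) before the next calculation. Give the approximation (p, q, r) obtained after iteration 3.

Iteration 1:
  p = (-1 - (4)·0.000 - (1)·0.000) / (9) = -0.111
  q = (5 - (3)·-0.111 - (-2)·0.000) / (9) = 0.593
  r = (3 - (-2)·-0.111 - (2)·0.593) / (-7) = -0.227
Iteration 2:
  p = (-1 - (4)·0.593 - (1)·-0.227) / (9) = -0.349
  q = (5 - (3)·-0.349 - (-2)·-0.227) / (9) = 0.621
  r = (3 - (-2)·-0.349 - (2)·0.621) / (-7) = -0.151
Iteration 3:
  p = (-1 - (4)·0.621 - (1)·-0.151) / (9) = -0.370
  q = (5 - (3)·-0.370 - (-2)·-0.151) / (9) = 0.645
  r = (3 - (-2)·-0.370 - (2)·0.645) / (-7) = -0.139

(-0.370, 0.645, -0.139)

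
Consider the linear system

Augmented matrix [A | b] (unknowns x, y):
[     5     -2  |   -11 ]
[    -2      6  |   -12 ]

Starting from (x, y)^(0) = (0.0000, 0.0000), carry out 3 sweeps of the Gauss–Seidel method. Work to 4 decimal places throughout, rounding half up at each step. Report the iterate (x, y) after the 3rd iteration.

(-3.4391, -3.1464)

Iteration 1:
  x = (-11 - (-2)·0.0000) / (5) = -2.2000
  y = (-12 - (-2)·-2.2000) / (6) = -2.7333
Iteration 2:
  x = (-11 - (-2)·-2.7333) / (5) = -3.2933
  y = (-12 - (-2)·-3.2933) / (6) = -3.0978
Iteration 3:
  x = (-11 - (-2)·-3.0978) / (5) = -3.4391
  y = (-12 - (-2)·-3.4391) / (6) = -3.1464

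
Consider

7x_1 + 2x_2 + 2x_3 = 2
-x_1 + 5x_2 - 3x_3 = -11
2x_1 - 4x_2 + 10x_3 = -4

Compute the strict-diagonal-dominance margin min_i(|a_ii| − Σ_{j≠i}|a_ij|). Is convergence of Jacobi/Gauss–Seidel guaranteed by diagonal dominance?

1

row 1: |7| − (2+2) = 3
row 2: |5| − (1+3) = 1
row 3: |10| − (2+4) = 4
minimum over rows = 1 → strictly diagonally dominant (convergence guaranteed)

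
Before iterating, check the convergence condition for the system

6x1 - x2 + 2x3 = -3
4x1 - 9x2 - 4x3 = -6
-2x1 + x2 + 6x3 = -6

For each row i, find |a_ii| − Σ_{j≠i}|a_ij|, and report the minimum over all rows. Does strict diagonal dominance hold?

row 1: |6| − (1+2) = 3
row 2: |-9| − (4+4) = 1
row 3: |6| − (2+1) = 3
minimum over rows = 1 → strictly diagonally dominant (convergence guaranteed)

1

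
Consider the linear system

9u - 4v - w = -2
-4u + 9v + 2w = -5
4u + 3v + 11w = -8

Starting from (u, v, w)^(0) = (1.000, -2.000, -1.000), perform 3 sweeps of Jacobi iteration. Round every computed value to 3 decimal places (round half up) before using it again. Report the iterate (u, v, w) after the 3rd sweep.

Iteration 1:
  u = (-2 - (-4)·-2.000 - (-1)·-1.000) / (9) = -1.222
  v = (-5 - (-4)·1.000 - (2)·-1.000) / (9) = 0.111
  w = (-8 - (4)·1.000 - (3)·-2.000) / (11) = -0.545
Iteration 2:
  u = (-2 - (-4)·0.111 - (-1)·-0.545) / (9) = -0.233
  v = (-5 - (-4)·-1.222 - (2)·-0.545) / (9) = -0.978
  w = (-8 - (4)·-1.222 - (3)·0.111) / (11) = -0.313
Iteration 3:
  u = (-2 - (-4)·-0.978 - (-1)·-0.313) / (9) = -0.692
  v = (-5 - (-4)·-0.233 - (2)·-0.313) / (9) = -0.590
  w = (-8 - (4)·-0.233 - (3)·-0.978) / (11) = -0.376

(-0.692, -0.590, -0.376)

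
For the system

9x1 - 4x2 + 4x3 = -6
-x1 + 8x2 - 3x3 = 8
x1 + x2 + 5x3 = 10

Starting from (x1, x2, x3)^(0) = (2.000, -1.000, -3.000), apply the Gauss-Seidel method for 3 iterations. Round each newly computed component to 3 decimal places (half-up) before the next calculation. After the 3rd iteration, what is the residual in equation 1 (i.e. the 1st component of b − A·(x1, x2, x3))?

1.058

Iteration 1:
  x1 = (-6 - (-4)·-1.000 - (4)·-3.000) / (9) = 0.222
  x2 = (8 - (-1)·0.222 - (-3)·-3.000) / (8) = -0.097
  x3 = (10 - (1)·0.222 - (1)·-0.097) / (5) = 1.975
Iteration 2:
  x1 = (-6 - (-4)·-0.097 - (4)·1.975) / (9) = -1.588
  x2 = (8 - (-1)·-1.588 - (-3)·1.975) / (8) = 1.542
  x3 = (10 - (1)·-1.588 - (1)·1.542) / (5) = 2.009
Iteration 3:
  x1 = (-6 - (-4)·1.542 - (4)·2.009) / (9) = -0.874
  x2 = (8 - (-1)·-0.874 - (-3)·2.009) / (8) = 1.644
  x3 = (10 - (1)·-0.874 - (1)·1.644) / (5) = 1.846
Residual b − A·x = (1.058, -0.488, 0.000)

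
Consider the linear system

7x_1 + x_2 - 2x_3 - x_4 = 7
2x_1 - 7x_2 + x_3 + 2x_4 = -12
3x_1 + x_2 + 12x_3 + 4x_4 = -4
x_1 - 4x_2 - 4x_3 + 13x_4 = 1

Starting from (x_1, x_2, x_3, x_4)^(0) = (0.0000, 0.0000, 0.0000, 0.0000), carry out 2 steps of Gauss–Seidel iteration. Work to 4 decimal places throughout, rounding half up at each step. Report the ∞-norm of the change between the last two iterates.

0.4451

Iteration 1:
  x_1 = (7 - (1)·0.0000 - (-2)·0.0000 - (-1)·0.0000) / (7) = 1.0000
  x_2 = (-12 - (2)·1.0000 - (1)·0.0000 - (2)·0.0000) / (-7) = 2.0000
  x_3 = (-4 - (3)·1.0000 - (1)·2.0000 - (4)·0.0000) / (12) = -0.7500
  x_4 = (1 - (1)·1.0000 - (-4)·2.0000 - (-4)·-0.7500) / (13) = 0.3846
Iteration 2:
  x_1 = (7 - (1)·2.0000 - (-2)·-0.7500 - (-1)·0.3846) / (7) = 0.5549
  x_2 = (-12 - (2)·0.5549 - (1)·-0.7500 - (2)·0.3846) / (-7) = 1.8756
  x_3 = (-4 - (3)·0.5549 - (1)·1.8756 - (4)·0.3846) / (12) = -0.7566
  x_4 = (1 - (1)·0.5549 - (-4)·1.8756 - (-4)·-0.7566) / (13) = 0.3785
Change: (-0.4451, -0.1244, -0.0066, -0.0061) → max |·| = 0.4451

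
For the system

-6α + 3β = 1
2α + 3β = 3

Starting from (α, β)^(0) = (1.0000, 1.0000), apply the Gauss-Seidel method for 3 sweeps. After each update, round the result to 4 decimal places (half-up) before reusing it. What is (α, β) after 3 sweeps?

Iteration 1:
  α = (1 - (3)·1.0000) / (-6) = 0.3333
  β = (3 - (2)·0.3333) / (3) = 0.7778
Iteration 2:
  α = (1 - (3)·0.7778) / (-6) = 0.2222
  β = (3 - (2)·0.2222) / (3) = 0.8519
Iteration 3:
  α = (1 - (3)·0.8519) / (-6) = 0.2593
  β = (3 - (2)·0.2593) / (3) = 0.8271

(0.2593, 0.8271)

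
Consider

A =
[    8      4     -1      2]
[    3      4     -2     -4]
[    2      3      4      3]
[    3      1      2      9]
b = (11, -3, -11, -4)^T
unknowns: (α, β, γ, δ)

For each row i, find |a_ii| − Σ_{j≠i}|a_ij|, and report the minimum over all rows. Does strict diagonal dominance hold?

-5

row 1: |8| − (4+1+2) = 1
row 2: |4| − (3+2+4) = -5
row 3: |4| − (2+3+3) = -4
row 4: |9| − (3+1+2) = 3
minimum over rows = -5 → not strictly diagonally dominant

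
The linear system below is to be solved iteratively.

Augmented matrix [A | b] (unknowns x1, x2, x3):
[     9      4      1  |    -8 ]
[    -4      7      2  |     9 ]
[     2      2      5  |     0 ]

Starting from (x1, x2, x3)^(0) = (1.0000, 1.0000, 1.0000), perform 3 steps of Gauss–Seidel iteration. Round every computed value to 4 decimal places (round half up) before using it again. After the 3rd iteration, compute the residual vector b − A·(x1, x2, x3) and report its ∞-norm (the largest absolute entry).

Iteration 1:
  x1 = (-8 - (4)·1.0000 - (1)·1.0000) / (9) = -1.4444
  x2 = (9 - (-4)·-1.4444 - (2)·1.0000) / (7) = 0.1746
  x3 = (0 - (2)·-1.4444 - (2)·0.1746) / (5) = 0.5079
Iteration 2:
  x1 = (-8 - (4)·0.1746 - (1)·0.5079) / (9) = -1.0229
  x2 = (9 - (-4)·-1.0229 - (2)·0.5079) / (7) = 0.5561
  x3 = (0 - (2)·-1.0229 - (2)·0.5561) / (5) = 0.1867
Iteration 3:
  x1 = (-8 - (4)·0.5561 - (1)·0.1867) / (9) = -1.1568
  x2 = (9 - (-4)·-1.1568 - (2)·0.1867) / (7) = 0.5713
  x3 = (0 - (2)·-1.1568 - (2)·0.5713) / (5) = 0.2342
Residual b − A·x = (-0.1082, -0.0947, 0.0000); ∞-norm = 0.1082

0.1082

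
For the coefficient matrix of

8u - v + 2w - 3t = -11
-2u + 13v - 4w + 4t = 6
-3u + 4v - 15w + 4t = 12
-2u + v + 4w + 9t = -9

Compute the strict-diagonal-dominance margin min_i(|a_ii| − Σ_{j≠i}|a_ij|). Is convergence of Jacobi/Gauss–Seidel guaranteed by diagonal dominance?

row 1: |8| − (1+2+3) = 2
row 2: |13| − (2+4+4) = 3
row 3: |-15| − (3+4+4) = 4
row 4: |9| − (2+1+4) = 2
minimum over rows = 2 → strictly diagonally dominant (convergence guaranteed)

2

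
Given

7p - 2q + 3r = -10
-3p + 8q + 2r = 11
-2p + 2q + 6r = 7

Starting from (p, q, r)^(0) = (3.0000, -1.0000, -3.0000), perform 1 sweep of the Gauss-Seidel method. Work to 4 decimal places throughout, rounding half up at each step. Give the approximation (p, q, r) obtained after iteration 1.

(-0.4286, 1.9643, 0.3690)

Iteration 1:
  p = (-10 - (-2)·-1.0000 - (3)·-3.0000) / (7) = -0.4286
  q = (11 - (-3)·-0.4286 - (2)·-3.0000) / (8) = 1.9643
  r = (7 - (-2)·-0.4286 - (2)·1.9643) / (6) = 0.3690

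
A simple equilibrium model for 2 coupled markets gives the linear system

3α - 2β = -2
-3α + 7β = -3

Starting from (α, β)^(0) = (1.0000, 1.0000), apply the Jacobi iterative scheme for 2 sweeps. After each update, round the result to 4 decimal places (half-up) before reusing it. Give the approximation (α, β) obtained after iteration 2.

(-0.6667, -0.4286)

Iteration 1:
  α = (-2 - (-2)·1.0000) / (3) = 0.0000
  β = (-3 - (-3)·1.0000) / (7) = 0.0000
Iteration 2:
  α = (-2 - (-2)·0.0000) / (3) = -0.6667
  β = (-3 - (-3)·0.0000) / (7) = -0.4286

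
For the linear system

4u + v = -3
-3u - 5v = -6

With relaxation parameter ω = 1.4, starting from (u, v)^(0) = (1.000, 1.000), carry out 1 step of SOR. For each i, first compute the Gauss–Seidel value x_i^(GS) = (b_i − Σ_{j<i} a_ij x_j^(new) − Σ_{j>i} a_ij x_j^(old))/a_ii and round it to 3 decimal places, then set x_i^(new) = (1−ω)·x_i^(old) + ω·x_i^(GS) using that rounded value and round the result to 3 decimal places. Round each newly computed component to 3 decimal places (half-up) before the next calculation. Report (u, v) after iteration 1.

Iteration 1:
  u: GS value = (-3 - (1)·1.000) / (4) = -1.000;  u ← (1−ω)·1.000 + ω·-1.000 = -1.800
  v: GS value = (-6 - (-3)·-1.800) / (-5) = 2.280;  v ← (1−ω)·1.000 + ω·2.280 = 2.792

(-1.800, 2.792)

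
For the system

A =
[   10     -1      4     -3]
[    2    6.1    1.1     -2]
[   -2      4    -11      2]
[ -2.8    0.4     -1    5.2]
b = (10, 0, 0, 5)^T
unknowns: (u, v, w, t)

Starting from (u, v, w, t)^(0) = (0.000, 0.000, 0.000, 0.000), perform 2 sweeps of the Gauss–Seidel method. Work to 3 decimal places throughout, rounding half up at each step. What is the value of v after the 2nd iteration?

0.034

Iteration 1:
  u = (10 - (-1)·0.000 - (4)·0.000 - (-3)·0.000) / (10) = 1.000
  v = (0 - (2)·1.000 - (1.1)·0.000 - (-2)·0.000) / (6.1) = -0.328
  w = (0 - (-2)·1.000 - (4)·-0.328 - (2)·0.000) / (-11) = -0.301
  t = (5 - (-2.8)·1.000 - (0.4)·-0.328 - (-1)·-0.301) / (5.2) = 1.467
Iteration 2:
  u = (10 - (-1)·-0.328 - (4)·-0.301 - (-3)·1.467) / (10) = 1.528
  v = (0 - (2)·1.528 - (1.1)·-0.301 - (-2)·1.467) / (6.1) = 0.034
  w = (0 - (-2)·1.528 - (4)·0.034 - (2)·1.467) / (-11) = 0.001
  t = (5 - (-2.8)·1.528 - (0.4)·0.034 - (-1)·0.001) / (5.2) = 1.782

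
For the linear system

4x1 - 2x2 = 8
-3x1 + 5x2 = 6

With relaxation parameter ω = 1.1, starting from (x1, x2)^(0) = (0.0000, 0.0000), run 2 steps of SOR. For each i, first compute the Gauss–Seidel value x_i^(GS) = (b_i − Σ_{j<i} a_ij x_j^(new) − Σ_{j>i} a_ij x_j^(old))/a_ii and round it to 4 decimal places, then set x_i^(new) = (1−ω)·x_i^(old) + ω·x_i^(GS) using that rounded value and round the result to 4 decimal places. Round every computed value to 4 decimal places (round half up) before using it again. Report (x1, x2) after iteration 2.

(3.5046, 3.3559)

Iteration 1:
  x1: GS value = (8 - (-2)·0.0000) / (4) = 2.0000;  x1 ← (1−ω)·0.0000 + ω·2.0000 = 2.2000
  x2: GS value = (6 - (-3)·2.2000) / (5) = 2.5200;  x2 ← (1−ω)·0.0000 + ω·2.5200 = 2.7720
Iteration 2:
  x1: GS value = (8 - (-2)·2.7720) / (4) = 3.3860;  x1 ← (1−ω)·2.2000 + ω·3.3860 = 3.5046
  x2: GS value = (6 - (-3)·3.5046) / (5) = 3.3028;  x2 ← (1−ω)·2.7720 + ω·3.3028 = 3.3559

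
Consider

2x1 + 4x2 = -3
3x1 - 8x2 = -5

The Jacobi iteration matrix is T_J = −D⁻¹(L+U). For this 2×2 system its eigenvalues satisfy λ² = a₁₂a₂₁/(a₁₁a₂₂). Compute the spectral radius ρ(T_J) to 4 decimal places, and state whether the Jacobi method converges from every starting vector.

a₁₂a₂₁/(a₁₁a₂₂) = (4)·(3) / ((2)·(-8)) = -0.750000
ρ = √|-0.750000| = √0.750000 = 0.8660
ρ < 1, so Jacobi converges

0.8660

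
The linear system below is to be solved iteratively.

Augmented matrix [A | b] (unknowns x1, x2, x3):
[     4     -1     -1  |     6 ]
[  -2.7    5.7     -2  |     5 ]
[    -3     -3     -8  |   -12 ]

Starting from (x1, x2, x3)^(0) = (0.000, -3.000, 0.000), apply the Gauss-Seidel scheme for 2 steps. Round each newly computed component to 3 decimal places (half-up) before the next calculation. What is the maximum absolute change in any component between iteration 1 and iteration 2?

Iteration 1:
  x1 = (6 - (-1)·-3.000 - (-1)·0.000) / (4) = 0.750
  x2 = (5 - (-2.7)·0.750 - (-2)·0.000) / (5.7) = 1.232
  x3 = (-12 - (-3)·0.750 - (-3)·1.232) / (-8) = 0.757
Iteration 2:
  x1 = (6 - (-1)·1.232 - (-1)·0.757) / (4) = 1.997
  x2 = (5 - (-2.7)·1.997 - (-2)·0.757) / (5.7) = 2.089
  x3 = (-12 - (-3)·1.997 - (-3)·2.089) / (-8) = -0.032
Change: (1.247, 0.857, -0.789) → max |·| = 1.247

1.247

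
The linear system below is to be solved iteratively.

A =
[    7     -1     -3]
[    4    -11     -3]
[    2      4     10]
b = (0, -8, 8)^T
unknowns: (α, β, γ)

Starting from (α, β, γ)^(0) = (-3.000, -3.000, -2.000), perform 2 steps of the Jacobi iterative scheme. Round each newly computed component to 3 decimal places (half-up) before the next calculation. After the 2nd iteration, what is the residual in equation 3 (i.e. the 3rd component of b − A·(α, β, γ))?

Iteration 1:
  α = (0 - (-1)·-3.000 - (-3)·-2.000) / (7) = -1.286
  β = (-8 - (4)·-3.000 - (-3)·-2.000) / (-11) = 0.182
  γ = (8 - (2)·-3.000 - (4)·-3.000) / (10) = 2.600
Iteration 2:
  α = (0 - (-1)·0.182 - (-3)·2.600) / (7) = 1.140
  β = (-8 - (4)·-1.286 - (-3)·2.600) / (-11) = -0.449
  γ = (8 - (2)·-1.286 - (4)·0.182) / (10) = 0.984
Residual b − A·x = (-5.477, -14.547, -2.324)

-2.324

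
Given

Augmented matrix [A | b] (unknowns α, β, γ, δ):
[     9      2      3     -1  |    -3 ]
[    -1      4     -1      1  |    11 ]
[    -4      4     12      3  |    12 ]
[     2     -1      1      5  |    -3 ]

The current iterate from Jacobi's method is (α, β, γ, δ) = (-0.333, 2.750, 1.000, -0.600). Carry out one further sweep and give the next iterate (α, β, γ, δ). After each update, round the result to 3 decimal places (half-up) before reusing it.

One sweep:
  α = (-3 - (2)·2.750 - (3)·1.000 - (-1)·-0.600) / (9) = -1.344
  β = (11 - (-1)·-0.333 - (-1)·1.000 - (1)·-0.600) / (4) = 3.067
  γ = (12 - (-4)·-0.333 - (4)·2.750 - (3)·-0.600) / (12) = 0.122
  δ = (-3 - (2)·-0.333 - (-1)·2.750 - (1)·1.000) / (5) = -0.117

(-1.344, 3.067, 0.122, -0.117)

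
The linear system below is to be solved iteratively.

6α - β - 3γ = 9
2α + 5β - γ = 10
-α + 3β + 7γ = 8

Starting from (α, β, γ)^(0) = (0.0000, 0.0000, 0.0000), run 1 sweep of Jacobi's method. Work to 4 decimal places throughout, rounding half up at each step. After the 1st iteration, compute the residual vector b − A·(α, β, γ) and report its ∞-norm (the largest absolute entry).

Iteration 1:
  α = (9 - (-1)·0.0000 - (-3)·0.0000) / (6) = 1.5000
  β = (10 - (2)·0.0000 - (-1)·0.0000) / (5) = 2.0000
  γ = (8 - (-1)·0.0000 - (3)·0.0000) / (7) = 1.1429
Residual b − A·x = (5.4287, -1.8571, -4.5003); ∞-norm = 5.4287

5.4287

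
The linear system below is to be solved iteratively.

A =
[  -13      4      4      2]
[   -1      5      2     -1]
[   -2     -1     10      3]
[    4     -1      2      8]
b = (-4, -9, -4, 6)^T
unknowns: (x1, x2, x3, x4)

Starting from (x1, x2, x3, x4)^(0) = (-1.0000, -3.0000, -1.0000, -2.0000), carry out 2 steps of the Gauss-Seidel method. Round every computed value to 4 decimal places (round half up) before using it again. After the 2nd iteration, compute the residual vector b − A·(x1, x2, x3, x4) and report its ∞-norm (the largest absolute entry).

Iteration 1:
  x1 = (-4 - (4)·-3.0000 - (4)·-1.0000 - (2)·-2.0000) / (-13) = -1.2308
  x2 = (-9 - (-1)·-1.2308 - (2)·-1.0000 - (-1)·-2.0000) / (5) = -2.0462
  x3 = (-4 - (-2)·-1.2308 - (-1)·-2.0462 - (3)·-2.0000) / (10) = -0.2508
  x4 = (6 - (4)·-1.2308 - (-1)·-2.0462 - (2)·-0.2508) / (8) = 1.1723
Iteration 2:
  x1 = (-4 - (4)·-2.0462 - (4)·-0.2508 - (2)·1.1723) / (-13) = -0.2187
  x2 = (-9 - (-1)·-0.2187 - (2)·-0.2508 - (-1)·1.1723) / (5) = -1.5090
  x3 = (-4 - (-2)·-0.2187 - (-1)·-1.5090 - (3)·1.1723) / (10) = -0.9463
  x4 = (6 - (4)·-0.2187 - (-1)·-1.5090 - (2)·-0.9463) / (8) = 0.9073
Residual b − A·x = (1.1635, 1.1262, 0.7947, 0.0000); ∞-norm = 1.1635

1.1635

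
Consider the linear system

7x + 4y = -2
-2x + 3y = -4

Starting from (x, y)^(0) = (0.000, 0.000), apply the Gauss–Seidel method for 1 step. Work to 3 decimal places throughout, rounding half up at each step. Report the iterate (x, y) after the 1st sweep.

Iteration 1:
  x = (-2 - (4)·0.000) / (7) = -0.286
  y = (-4 - (-2)·-0.286) / (3) = -1.524

(-0.286, -1.524)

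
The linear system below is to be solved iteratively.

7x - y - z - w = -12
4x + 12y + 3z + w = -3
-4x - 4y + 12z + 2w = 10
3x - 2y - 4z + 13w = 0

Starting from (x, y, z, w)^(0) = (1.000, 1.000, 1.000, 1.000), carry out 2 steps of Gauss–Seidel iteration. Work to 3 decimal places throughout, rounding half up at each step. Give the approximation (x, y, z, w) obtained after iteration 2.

(-1.663, 0.230, 0.301, 0.512)

Iteration 1:
  x = (-12 - (-1)·1.000 - (-1)·1.000 - (-1)·1.000) / (7) = -1.286
  y = (-3 - (4)·-1.286 - (3)·1.000 - (1)·1.000) / (12) = -0.155
  z = (10 - (-4)·-1.286 - (-4)·-0.155 - (2)·1.000) / (12) = 0.186
  w = (0 - (3)·-1.286 - (-2)·-0.155 - (-4)·0.186) / (13) = 0.330
Iteration 2:
  x = (-12 - (-1)·-0.155 - (-1)·0.186 - (-1)·0.330) / (7) = -1.663
  y = (-3 - (4)·-1.663 - (3)·0.186 - (1)·0.330) / (12) = 0.230
  z = (10 - (-4)·-1.663 - (-4)·0.230 - (2)·0.330) / (12) = 0.301
  w = (0 - (3)·-1.663 - (-2)·0.230 - (-4)·0.301) / (13) = 0.512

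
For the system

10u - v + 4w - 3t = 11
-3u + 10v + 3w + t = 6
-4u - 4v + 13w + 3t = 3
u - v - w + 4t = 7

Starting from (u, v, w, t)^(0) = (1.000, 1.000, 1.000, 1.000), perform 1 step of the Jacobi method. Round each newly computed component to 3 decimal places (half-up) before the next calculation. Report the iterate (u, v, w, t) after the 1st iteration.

Iteration 1:
  u = (11 - (-1)·1.000 - (4)·1.000 - (-3)·1.000) / (10) = 1.100
  v = (6 - (-3)·1.000 - (3)·1.000 - (1)·1.000) / (10) = 0.500
  w = (3 - (-4)·1.000 - (-4)·1.000 - (3)·1.000) / (13) = 0.615
  t = (7 - (1)·1.000 - (-1)·1.000 - (-1)·1.000) / (4) = 2.000

(1.100, 0.500, 0.615, 2.000)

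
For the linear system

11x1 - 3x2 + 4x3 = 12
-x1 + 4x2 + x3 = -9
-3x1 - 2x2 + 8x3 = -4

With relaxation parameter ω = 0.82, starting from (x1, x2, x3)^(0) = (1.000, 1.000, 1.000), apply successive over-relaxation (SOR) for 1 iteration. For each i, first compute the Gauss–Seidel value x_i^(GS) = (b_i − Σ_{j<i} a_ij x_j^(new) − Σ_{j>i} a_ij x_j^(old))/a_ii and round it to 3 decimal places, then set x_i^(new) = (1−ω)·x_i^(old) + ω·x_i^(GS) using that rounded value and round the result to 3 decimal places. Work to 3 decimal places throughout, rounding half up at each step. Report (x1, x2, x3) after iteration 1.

(1.000, -1.665, -0.264)

Iteration 1:
  x1: GS value = (12 - (-3)·1.000 - (4)·1.000) / (11) = 1.000;  x1 ← (1−ω)·1.000 + ω·1.000 = 1.000
  x2: GS value = (-9 - (-1)·1.000 - (1)·1.000) / (4) = -2.250;  x2 ← (1−ω)·1.000 + ω·-2.250 = -1.665
  x3: GS value = (-4 - (-3)·1.000 - (-2)·-1.665) / (8) = -0.541;  x3 ← (1−ω)·1.000 + ω·-0.541 = -0.264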